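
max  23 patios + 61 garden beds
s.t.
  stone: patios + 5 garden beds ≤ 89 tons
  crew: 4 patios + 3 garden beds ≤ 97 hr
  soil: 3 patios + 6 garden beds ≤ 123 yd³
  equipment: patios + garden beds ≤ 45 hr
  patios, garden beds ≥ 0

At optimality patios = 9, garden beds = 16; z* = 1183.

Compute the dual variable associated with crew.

0

Check each constraint at x*: stone 89/89 (tight); crew 84/97 (slack 13); soil 123/123 (tight); equipment 25/45 (slack 20).
Since crew, equipment are not tight, their duals are 0.
From A_Bᵀ y = c: 1·y_stone + 3·y_soil = 23; 5·y_stone + 6·y_soil = 61.
Solving: y_stone = 5, y_soil = 6.
Shadow price of crew = 0.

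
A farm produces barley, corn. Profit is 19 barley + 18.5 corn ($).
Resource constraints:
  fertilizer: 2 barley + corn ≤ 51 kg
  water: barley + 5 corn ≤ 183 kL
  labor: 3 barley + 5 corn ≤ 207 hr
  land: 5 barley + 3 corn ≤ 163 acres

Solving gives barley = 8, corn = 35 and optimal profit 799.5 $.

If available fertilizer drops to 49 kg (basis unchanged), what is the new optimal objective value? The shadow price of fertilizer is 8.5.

Δb = -2, so new z* = 799.5 + (8.5)·(-2) = 799.5 − 17 = 782.5.

782.5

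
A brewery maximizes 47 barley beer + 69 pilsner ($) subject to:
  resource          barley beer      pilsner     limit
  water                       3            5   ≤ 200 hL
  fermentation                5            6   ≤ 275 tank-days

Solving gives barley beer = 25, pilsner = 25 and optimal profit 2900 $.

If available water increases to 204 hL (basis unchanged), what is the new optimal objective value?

Check each constraint at x*: water 200/200 (tight); fermentation 275/275 (tight).
Dual feasibility on the basic columns requires 3·y_water + 5·y_fermentation = 47, 5·y_water + 6·y_fermentation = 69.
This yields shadow prices y_water = 9, y_fermentation = 4.
Δz = y_water·Δb = 9 × (4) = 36, so new z* = 2900 + 36 = 2936.

2936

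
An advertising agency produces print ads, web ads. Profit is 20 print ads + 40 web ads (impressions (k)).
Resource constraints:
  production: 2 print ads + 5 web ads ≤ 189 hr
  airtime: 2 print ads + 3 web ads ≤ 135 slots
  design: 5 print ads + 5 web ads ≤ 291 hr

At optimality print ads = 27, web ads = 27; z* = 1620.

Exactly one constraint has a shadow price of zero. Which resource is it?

production: 189/189 (binding)
airtime: 135/135 (binding)
design: 270/291 (slack 21)
By complementary slackness, a constraint with positive slack has shadow price 0 → design.

design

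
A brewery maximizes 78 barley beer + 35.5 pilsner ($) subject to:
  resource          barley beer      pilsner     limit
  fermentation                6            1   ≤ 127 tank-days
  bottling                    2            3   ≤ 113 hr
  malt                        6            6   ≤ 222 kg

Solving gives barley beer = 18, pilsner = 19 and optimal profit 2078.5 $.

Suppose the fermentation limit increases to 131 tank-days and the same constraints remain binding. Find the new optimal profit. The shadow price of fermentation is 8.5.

2112.5

Δb = 4, so new z* = 2078.5 + (8.5)·(4) = 2078.5 + 34 = 2112.5.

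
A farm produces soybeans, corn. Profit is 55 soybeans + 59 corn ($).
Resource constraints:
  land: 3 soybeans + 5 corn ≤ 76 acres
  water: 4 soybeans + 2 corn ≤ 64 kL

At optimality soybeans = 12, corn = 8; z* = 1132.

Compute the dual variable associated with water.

7

At the optimum: land uses 76 of 76 (binding); water uses 64 of 64 (binding).
From A_Bᵀ y = c: 3·y_land + 4·y_water = 55; 5·y_land + 2·y_water = 59.
Solving: y_land = 9, y_water = 7.
Shadow price of water = 7.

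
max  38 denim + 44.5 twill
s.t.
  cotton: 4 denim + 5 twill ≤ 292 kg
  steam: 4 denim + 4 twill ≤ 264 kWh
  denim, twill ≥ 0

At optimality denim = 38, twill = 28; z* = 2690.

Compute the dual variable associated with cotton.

6.5

Both cotton and steam are binding at x*.
From A_Bᵀ y = c: 4·y_cotton + 4·y_steam = 38; 5·y_cotton + 4·y_steam = 44.5.
Solving: y_cotton = 6.5, y_steam = 3.
Shadow price of cotton = 6.5.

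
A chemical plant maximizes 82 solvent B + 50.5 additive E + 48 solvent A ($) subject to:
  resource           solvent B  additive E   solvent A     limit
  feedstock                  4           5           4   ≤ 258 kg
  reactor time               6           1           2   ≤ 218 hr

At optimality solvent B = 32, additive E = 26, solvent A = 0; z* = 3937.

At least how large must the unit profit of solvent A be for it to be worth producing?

Check each constraint at x*: feedstock 258/258 (tight); reactor time 218/218 (tight).
From A_Bᵀ y = c: 4·y_feedstock + 6·y_reactor time = 82; 5·y_feedstock + 1·y_reactor time = 50.5.
Solving: y_feedstock = 8.5, y_reactor time = 8.
solvent A enters the basis when its profit ≥ yᵀa₃ = 8.5·4 + 8·2 = 50.

50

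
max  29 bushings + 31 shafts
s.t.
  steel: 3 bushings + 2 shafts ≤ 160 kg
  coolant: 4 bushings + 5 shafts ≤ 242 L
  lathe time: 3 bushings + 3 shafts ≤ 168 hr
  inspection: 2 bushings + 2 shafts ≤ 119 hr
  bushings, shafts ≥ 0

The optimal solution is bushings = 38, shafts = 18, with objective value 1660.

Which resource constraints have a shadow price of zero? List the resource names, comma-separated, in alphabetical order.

inspection, steel

steel: 150/160 (slack 10)
coolant: 242/242 (binding)
lathe time: 168/168 (binding)
inspection: 112/119 (slack 7)
By complementary slackness, a constraint with positive slack has shadow price 0 → inspection, steel.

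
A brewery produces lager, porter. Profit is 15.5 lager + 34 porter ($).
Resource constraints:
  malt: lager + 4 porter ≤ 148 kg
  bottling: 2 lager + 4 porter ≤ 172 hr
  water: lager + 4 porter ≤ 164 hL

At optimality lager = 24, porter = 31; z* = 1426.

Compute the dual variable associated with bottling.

7

At the optimum: malt uses 148 of 148 (binding); bottling uses 172 of 172 (binding); water uses 148 of 164 (slack = 16).
Since water is not tight, its dual is 0.
The binding rows give the dual system: 1·y_malt + 2·y_bottling = 15.5 and 4·y_malt + 4·y_bottling = 34.
→ y_malt = 1.5 and y_bottling = 7.
Shadow price of bottling = 7.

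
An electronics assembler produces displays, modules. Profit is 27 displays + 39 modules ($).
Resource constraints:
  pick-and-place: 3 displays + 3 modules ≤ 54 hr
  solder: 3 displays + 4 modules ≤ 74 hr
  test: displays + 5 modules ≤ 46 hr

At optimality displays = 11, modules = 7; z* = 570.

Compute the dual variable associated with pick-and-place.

8

Check each constraint at x*: pick-and-place 54/54 (tight); solder 61/74 (slack 13); test 46/46 (tight).
By complementary slackness, y = 0 for the non-binding constraint.
The binding rows give the dual system: 3·y_pick-and-place + 1·y_test = 27 and 3·y_pick-and-place + 5·y_test = 39.
This yields shadow prices y_pick-and-place = 8, y_test = 3.
Shadow price of pick-and-place = 8.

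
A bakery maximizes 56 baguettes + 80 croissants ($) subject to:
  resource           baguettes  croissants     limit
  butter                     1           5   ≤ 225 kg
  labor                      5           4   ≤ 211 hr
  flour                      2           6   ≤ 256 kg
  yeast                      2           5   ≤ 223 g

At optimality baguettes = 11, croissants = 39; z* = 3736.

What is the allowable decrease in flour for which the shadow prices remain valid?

Binding constraints: labor, flour. The basis is B = [[5,4],[2,6]] with det 22.
Per unit decrease in flour, x* moves by d = (0.1818, -0.2273).
The basis stays optimal until croissants reaches 0; allowable decrease = 171.6 kg.

171.6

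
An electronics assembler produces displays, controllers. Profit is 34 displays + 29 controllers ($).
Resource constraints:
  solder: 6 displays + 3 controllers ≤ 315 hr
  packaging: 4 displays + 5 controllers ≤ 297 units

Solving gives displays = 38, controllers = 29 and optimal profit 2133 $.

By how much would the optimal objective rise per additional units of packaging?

4

At the optimum: solder uses 315 of 315 (binding); packaging uses 297 of 297 (binding).
From A_Bᵀ y = c: 6·y_solder + 4·y_packaging = 34; 3·y_solder + 5·y_packaging = 29.
This yields shadow prices y_solder = 3, y_packaging = 4.
Shadow price of packaging = 4.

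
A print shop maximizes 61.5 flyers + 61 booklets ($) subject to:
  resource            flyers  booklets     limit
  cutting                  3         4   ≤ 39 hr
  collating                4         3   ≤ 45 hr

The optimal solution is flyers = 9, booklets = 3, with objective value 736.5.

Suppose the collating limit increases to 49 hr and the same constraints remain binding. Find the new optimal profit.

At the optimum: cutting uses 39 of 39 (binding); collating uses 45 of 45 (binding).
The binding rows give the dual system: 3·y_cutting + 4·y_collating = 61.5 and 4·y_cutting + 3·y_collating = 61.
Solving: y_cutting = 8.5, y_collating = 9.
Δz = y_collating·Δb = 9 × (4) = 36, so new z* = 736.5 + 36 = 772.5.

772.5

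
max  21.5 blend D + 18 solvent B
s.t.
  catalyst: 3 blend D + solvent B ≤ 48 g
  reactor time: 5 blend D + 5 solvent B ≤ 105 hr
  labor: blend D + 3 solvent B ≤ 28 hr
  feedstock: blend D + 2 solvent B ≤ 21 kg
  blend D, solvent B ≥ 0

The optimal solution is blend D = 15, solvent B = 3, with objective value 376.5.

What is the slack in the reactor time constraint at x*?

reactor time used = 5·15 + 5·3 = 90; slack = 105 − 90 = 15.

15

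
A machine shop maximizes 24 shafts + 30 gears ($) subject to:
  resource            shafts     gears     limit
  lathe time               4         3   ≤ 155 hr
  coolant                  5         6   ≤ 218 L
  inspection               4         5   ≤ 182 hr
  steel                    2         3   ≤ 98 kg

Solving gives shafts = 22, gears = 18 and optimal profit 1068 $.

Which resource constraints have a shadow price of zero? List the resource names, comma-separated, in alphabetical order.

lathe time: 142/155 (slack 13)
coolant: 218/218 (binding)
inspection: 178/182 (slack 4)
steel: 98/98 (binding)
By complementary slackness, a constraint with positive slack has shadow price 0 → inspection, lathe time.

inspection, lathe time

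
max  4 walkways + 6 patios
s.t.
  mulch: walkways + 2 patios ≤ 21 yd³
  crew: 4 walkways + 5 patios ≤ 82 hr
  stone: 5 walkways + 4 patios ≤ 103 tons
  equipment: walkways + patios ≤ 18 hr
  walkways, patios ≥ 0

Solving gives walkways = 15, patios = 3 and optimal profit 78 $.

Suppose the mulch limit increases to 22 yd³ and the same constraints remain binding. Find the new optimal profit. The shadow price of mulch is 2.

Δb = 1, so new z* = 78 + (2)·(1) = 78 + 2 = 80.

80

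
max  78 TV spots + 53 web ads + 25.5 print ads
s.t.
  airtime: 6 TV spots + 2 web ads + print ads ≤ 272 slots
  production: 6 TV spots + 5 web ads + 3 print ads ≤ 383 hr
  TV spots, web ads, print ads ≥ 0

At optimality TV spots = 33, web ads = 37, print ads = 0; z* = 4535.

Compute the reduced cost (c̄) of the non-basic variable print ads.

At the optimum: airtime uses 272 of 272 (binding); production uses 383 of 383 (binding).
The binding rows give the dual system: 6·y_airtime + 6·y_production = 78 and 2·y_airtime + 5·y_production = 53.
→ y_airtime = 4 and y_production = 9.
Reduced cost of print ads: c₃ − yᵀa₃ = 25.5 − (4·1 + 9·3) = 25.5 − 31 = -5.5.

-5.5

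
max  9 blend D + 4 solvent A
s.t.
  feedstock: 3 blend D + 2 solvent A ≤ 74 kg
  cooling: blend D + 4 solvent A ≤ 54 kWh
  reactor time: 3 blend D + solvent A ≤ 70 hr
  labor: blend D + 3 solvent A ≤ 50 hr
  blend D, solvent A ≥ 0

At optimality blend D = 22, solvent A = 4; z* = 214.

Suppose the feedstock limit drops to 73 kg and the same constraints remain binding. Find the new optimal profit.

Check each constraint at x*: feedstock 74/74 (tight); cooling 38/54 (slack 16); reactor time 70/70 (tight); labor 34/50 (slack 16).
By complementary slackness, y = 0 for the non-binding constraints.
The binding rows give the dual system: 3·y_feedstock + 3·y_reactor time = 9 and 2·y_feedstock + 1·y_reactor time = 4.
This yields shadow prices y_feedstock = 1, y_reactor time = 2.
Δz = y_feedstock·Δb = 1 × (-1) = -1, so new z* = 214 − 1 = 213.

213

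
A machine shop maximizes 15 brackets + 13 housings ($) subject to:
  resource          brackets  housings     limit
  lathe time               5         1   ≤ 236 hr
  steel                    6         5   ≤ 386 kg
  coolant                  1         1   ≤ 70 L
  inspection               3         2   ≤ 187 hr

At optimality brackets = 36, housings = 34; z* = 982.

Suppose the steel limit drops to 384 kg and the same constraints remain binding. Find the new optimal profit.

Check each constraint at x*: lathe time 214/236 (slack 22); steel 386/386 (tight); coolant 70/70 (tight); inspection 176/187 (slack 11).
Since lathe time, inspection are not tight, their duals are 0.
Dual feasibility on the basic columns requires 6·y_steel + 1·y_coolant = 15, 5·y_steel + 1·y_coolant = 13.
→ y_steel = 2 and y_coolant = 3.
Δz = y_steel·Δb = 2 × (-2) = -4, so new z* = 982 − 4 = 978.

978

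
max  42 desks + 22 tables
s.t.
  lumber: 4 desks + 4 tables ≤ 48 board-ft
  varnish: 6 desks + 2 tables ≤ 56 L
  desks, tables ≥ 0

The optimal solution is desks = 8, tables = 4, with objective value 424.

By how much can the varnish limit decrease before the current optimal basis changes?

32

Binding constraints: lumber, varnish. The basis is B = [[4,4],[6,2]] with det -16.
Per unit decrease in varnish, x* moves by d = (-0.25, 0.25).
The basis stays optimal until desks reaches 0; allowable decrease = 32 L.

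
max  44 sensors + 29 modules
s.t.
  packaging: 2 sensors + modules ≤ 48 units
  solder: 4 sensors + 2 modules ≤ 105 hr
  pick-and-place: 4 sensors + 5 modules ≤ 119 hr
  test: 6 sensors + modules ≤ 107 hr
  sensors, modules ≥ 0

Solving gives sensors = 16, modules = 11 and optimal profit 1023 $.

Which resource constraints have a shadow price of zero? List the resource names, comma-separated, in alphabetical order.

packaging, solder

packaging: 43/48 (slack 5)
solder: 86/105 (slack 19)
pick-and-place: 119/119 (binding)
test: 107/107 (binding)
By complementary slackness, a constraint with positive slack has shadow price 0 → packaging, solder.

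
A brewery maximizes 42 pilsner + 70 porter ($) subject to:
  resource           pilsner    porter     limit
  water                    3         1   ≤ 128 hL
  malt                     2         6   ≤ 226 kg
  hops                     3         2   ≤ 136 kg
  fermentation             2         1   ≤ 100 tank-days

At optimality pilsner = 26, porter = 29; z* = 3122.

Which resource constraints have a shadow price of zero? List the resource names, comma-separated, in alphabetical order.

fermentation, water

water: 107/128 (slack 21)
malt: 226/226 (binding)
hops: 136/136 (binding)
fermentation: 81/100 (slack 19)
By complementary slackness, a constraint with positive slack has shadow price 0 → fermentation, water.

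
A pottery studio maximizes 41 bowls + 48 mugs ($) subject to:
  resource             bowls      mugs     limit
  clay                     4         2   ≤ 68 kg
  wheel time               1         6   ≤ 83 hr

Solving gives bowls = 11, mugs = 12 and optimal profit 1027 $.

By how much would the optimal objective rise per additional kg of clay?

Both clay and wheel time are binding at x*.
The binding rows give the dual system: 4·y_clay + 1·y_wheel time = 41 and 2·y_clay + 6·y_wheel time = 48.
→ y_clay = 9 and y_wheel time = 5.
Shadow price of clay = 9.

9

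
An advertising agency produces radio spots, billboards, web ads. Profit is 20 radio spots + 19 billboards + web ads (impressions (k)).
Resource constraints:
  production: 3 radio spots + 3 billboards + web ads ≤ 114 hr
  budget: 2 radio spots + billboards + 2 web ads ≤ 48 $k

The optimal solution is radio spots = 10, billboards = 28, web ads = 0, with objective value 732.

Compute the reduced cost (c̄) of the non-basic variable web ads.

Both production and budget are binding at x*.
Dual feasibility on the basic columns requires 3·y_production + 2·y_budget = 20, 3·y_production + 1·y_budget = 19.
Solving: y_production = 6, y_budget = 1.
Reduced cost of web ads: c₃ − yᵀa₃ = 1 − (6·1 + 1·2) = 1 − 8 = -7.

-7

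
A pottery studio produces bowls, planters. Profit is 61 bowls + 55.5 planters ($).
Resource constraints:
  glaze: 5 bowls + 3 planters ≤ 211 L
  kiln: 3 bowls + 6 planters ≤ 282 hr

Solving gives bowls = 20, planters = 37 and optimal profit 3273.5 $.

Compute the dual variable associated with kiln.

At the optimum: glaze uses 211 of 211 (binding); kiln uses 282 of 282 (binding).
From A_Bᵀ y = c: 5·y_glaze + 3·y_kiln = 61; 3·y_glaze + 6·y_kiln = 55.5.
This yields shadow prices y_glaze = 9.5, y_kiln = 4.5.
Shadow price of kiln = 4.5.

4.5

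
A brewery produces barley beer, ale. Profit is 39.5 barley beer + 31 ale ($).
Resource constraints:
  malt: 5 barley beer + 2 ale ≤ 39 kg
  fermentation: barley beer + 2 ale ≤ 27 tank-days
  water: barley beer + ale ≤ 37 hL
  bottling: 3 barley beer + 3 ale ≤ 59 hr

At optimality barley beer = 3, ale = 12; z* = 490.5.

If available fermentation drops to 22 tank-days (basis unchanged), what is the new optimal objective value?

At the optimum: malt uses 39 of 39 (binding); fermentation uses 27 of 27 (binding); water uses 15 of 37 (slack = 22); bottling uses 45 of 59 (slack = 14).
Since water, bottling are not tight, their duals are 0.
From A_Bᵀ y = c: 5·y_malt + 1·y_fermentation = 39.5; 2·y_malt + 2·y_fermentation = 31.
Solving: y_malt = 6, y_fermentation = 9.5.
Δz = y_fermentation·Δb = 9.5 × (-5) = -47.5, so new z* = 490.5 − 47.5 = 443.

443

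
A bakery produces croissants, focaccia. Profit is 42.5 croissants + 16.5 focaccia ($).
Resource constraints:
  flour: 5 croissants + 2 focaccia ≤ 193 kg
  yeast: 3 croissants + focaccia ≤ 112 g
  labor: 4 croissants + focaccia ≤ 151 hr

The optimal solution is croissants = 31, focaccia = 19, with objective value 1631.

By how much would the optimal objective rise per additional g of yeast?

2.5

Check each constraint at x*: flour 193/193 (tight); yeast 112/112 (tight); labor 143/151 (slack 8).
By complementary slackness, y = 0 for the non-binding constraint.
From A_Bᵀ y = c: 5·y_flour + 3·y_yeast = 42.5; 2·y_flour + 1·y_yeast = 16.5.
This yields shadow prices y_flour = 7, y_yeast = 2.5.
Shadow price of yeast = 2.5.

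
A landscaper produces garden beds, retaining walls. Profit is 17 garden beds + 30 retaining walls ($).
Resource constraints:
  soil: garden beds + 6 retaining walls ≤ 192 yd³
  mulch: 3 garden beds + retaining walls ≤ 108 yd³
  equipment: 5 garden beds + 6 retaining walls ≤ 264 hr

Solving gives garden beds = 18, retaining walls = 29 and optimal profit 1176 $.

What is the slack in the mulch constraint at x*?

25

mulch used = 3·18 + 1·29 = 83; slack = 108 − 83 = 25.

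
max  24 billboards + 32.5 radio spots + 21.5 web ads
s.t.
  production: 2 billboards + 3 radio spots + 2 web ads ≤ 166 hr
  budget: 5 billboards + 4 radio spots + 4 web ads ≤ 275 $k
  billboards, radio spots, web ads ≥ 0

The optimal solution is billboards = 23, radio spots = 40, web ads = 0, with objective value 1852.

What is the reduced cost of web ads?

Both production and budget are binding at x*.
The binding rows give the dual system: 2·y_production + 5·y_budget = 24 and 3·y_production + 4·y_budget = 32.5.
This yields shadow prices y_production = 9.5, y_budget = 1.
Reduced cost of web ads: c₃ − yᵀa₃ = 21.5 − (9.5·2 + 1·4) = 21.5 − 23 = -1.5.

-1.5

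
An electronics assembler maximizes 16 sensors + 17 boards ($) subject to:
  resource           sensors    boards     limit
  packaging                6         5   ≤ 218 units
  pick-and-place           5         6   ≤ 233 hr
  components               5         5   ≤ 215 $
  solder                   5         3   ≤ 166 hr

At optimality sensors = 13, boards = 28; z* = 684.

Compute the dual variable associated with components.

0

Binding: packaging and pick-and-place. Non-binding: components (10 unused), solder (17 unused).
Since components, solder are not tight, their duals are 0.
From A_Bᵀ y = c: 6·y_packaging + 5·y_pick-and-place = 16; 5·y_packaging + 6·y_pick-and-place = 17.
→ y_packaging = 1 and y_pick-and-place = 2.
Shadow price of components = 0.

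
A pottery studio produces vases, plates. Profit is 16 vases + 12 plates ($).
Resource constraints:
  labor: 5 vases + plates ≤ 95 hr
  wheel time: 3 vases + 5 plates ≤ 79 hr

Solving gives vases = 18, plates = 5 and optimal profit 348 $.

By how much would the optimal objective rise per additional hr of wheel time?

2

At the optimum: labor uses 95 of 95 (binding); wheel time uses 79 of 79 (binding).
The binding rows give the dual system: 5·y_labor + 3·y_wheel time = 16 and 1·y_labor + 5·y_wheel time = 12.
→ y_labor = 2 and y_wheel time = 2.
Shadow price of wheel time = 2.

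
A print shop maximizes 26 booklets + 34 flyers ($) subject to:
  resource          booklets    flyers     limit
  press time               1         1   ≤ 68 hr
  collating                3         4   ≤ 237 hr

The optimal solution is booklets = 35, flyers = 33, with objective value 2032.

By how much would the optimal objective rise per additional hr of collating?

Both press time and collating are binding at x*.
From A_Bᵀ y = c: 1·y_press time + 3·y_collating = 26; 1·y_press time + 4·y_collating = 34.
→ y_press time = 2 and y_collating = 8.
Shadow price of collating = 8.

8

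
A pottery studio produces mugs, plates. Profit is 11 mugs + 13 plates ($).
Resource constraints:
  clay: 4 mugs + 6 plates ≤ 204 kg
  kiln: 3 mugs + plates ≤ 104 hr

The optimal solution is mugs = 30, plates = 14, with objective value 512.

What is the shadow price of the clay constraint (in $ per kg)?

2

At the optimum: clay uses 204 of 204 (binding); kiln uses 104 of 104 (binding).
From A_Bᵀ y = c: 4·y_clay + 3·y_kiln = 11; 6·y_clay + 1·y_kiln = 13.
→ y_clay = 2 and y_kiln = 1.
Shadow price of clay = 2.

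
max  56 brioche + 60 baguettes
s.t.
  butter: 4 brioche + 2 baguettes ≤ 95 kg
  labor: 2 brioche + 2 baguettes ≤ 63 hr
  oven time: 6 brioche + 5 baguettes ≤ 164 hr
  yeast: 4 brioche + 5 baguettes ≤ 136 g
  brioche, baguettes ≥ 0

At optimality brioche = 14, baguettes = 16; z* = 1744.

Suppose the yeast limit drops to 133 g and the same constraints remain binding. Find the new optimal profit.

1720

Check each constraint at x*: butter 88/95 (slack 7); labor 60/63 (slack 3); oven time 164/164 (tight); yeast 136/136 (tight).
By complementary slackness, y = 0 for the non-binding constraints.
Dual feasibility on the basic columns requires 6·y_oven time + 4·y_yeast = 56, 5·y_oven time + 5·y_yeast = 60.
This yields shadow prices y_oven time = 4, y_yeast = 8.
Δz = y_yeast·Δb = 8 × (-3) = -24, so new z* = 1744 − 24 = 1720.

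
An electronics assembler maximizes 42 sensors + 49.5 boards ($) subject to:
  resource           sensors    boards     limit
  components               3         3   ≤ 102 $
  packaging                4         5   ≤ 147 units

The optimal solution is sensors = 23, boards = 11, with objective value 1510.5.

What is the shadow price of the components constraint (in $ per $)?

4

Both components and packaging are binding at x*.
From A_Bᵀ y = c: 3·y_components + 4·y_packaging = 42; 3·y_components + 5·y_packaging = 49.5.
Solving: y_components = 4, y_packaging = 7.5.
Shadow price of components = 4.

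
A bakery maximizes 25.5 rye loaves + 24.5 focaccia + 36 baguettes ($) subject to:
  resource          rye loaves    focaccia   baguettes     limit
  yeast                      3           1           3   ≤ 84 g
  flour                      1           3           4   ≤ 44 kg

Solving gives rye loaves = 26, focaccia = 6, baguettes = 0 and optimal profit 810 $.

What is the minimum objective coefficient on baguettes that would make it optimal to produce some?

43.5

At the optimum: yeast uses 84 of 84 (binding); flour uses 44 of 44 (binding).
The binding rows give the dual system: 3·y_yeast + 1·y_flour = 25.5 and 1·y_yeast + 3·y_flour = 24.5.
Solving: y_yeast = 6.5, y_flour = 6.
baguettes enters the basis when its profit ≥ yᵀa₃ = 6.5·3 + 6·4 = 43.5.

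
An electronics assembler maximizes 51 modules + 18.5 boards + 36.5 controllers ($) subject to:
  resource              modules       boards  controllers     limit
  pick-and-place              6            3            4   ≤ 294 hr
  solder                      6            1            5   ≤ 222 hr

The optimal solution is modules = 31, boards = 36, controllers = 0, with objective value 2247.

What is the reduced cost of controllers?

Both pick-and-place and solder are binding at x*.
The binding rows give the dual system: 6·y_pick-and-place + 6·y_solder = 51 and 3·y_pick-and-place + 1·y_solder = 18.5.
This yields shadow prices y_pick-and-place = 5, y_solder = 3.5.
Reduced cost of controllers: c₃ − yᵀa₃ = 36.5 − (5·4 + 3.5·5) = 36.5 − 37.5 = -1.

-1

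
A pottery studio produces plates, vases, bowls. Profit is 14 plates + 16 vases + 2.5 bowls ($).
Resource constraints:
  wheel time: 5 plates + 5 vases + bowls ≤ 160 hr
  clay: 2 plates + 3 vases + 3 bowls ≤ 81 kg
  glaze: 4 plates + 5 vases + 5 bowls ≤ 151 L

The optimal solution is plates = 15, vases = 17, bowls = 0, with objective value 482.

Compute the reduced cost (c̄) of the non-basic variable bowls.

Check each constraint at x*: wheel time 160/160 (tight); clay 81/81 (tight); glaze 145/151 (slack 6).
By complementary slackness, y = 0 for the non-binding constraint.
From A_Bᵀ y = c: 5·y_wheel time + 2·y_clay = 14; 5·y_wheel time + 3·y_clay = 16.
→ y_wheel time = 2 and y_clay = 2.
Reduced cost of bowls: c₃ − yᵀa₃ = 2.5 − (2·1 + 2·3) = 2.5 − 8 = -5.5.

-5.5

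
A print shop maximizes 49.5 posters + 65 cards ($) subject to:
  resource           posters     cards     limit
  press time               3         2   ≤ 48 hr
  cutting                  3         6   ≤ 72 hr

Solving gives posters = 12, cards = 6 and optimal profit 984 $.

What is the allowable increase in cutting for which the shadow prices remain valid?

72

Binding constraints: press time, cutting. The basis is B = [[3,2],[3,6]] with det 12.
Per unit increase in cutting, x* moves by d = (-0.1667, 0.25).
The basis stays optimal until posters reaches 0; allowable increase = 72 hr.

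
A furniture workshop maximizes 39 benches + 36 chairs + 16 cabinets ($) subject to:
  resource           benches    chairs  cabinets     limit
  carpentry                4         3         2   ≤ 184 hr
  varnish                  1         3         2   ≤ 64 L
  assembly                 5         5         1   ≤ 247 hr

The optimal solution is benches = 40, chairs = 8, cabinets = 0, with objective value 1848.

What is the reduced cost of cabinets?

-8

At the optimum: carpentry uses 184 of 184 (binding); varnish uses 64 of 64 (binding); assembly uses 240 of 247 (slack = 7).
Since assembly is not tight, its dual is 0.
From A_Bᵀ y = c: 4·y_carpentry + 1·y_varnish = 39; 3·y_carpentry + 3·y_varnish = 36.
Solving: y_carpentry = 9, y_varnish = 3.
Reduced cost of cabinets: c₃ − yᵀa₃ = 16 − (9·2 + 3·2) = 16 − 24 = -8.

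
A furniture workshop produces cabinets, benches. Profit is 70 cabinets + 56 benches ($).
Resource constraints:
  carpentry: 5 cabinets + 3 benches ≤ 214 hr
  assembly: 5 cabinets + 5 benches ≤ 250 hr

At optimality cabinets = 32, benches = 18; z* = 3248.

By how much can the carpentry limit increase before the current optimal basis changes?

36

Binding constraints: carpentry, assembly. The basis is B = [[5,3],[5,5]] with det 10.
Per unit increase in carpentry, x* moves by d = (0.5, -0.5).
The basis stays optimal until benches reaches 0; allowable increase = 36 hr.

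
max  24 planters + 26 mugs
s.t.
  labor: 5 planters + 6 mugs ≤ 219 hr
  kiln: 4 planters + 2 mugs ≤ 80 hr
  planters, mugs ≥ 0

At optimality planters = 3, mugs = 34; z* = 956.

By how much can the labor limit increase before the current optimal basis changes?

21

Binding constraints: labor, kiln. The basis is B = [[5,6],[4,2]] with det -14.
Per unit increase in labor, x* moves by d = (-0.1429, 0.2857).
The basis stays optimal until planters reaches 0; allowable increase = 21 hr.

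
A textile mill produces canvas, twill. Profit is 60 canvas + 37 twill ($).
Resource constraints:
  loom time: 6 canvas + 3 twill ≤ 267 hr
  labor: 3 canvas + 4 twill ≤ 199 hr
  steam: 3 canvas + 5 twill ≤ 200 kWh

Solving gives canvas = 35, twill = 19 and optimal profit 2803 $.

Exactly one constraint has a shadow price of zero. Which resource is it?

labor

loom time: 267/267 (binding)
labor: 181/199 (slack 18)
steam: 200/200 (binding)
By complementary slackness, a constraint with positive slack has shadow price 0 → labor.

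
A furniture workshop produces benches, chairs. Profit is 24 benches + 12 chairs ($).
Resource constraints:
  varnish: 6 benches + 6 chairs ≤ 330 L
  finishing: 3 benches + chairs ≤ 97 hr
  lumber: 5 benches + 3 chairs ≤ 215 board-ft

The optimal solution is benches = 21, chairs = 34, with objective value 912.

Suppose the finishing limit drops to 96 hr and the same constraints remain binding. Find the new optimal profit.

Binding: varnish and finishing. Non-binding: lumber (8 unused).
Since lumber is not tight, its dual is 0.
Dual feasibility on the basic columns requires 6·y_varnish + 3·y_finishing = 24, 6·y_varnish + 1·y_finishing = 12.
Solving: y_varnish = 1, y_finishing = 6.
Δz = y_finishing·Δb = 6 × (-1) = -6, so new z* = 912 − 6 = 906.

906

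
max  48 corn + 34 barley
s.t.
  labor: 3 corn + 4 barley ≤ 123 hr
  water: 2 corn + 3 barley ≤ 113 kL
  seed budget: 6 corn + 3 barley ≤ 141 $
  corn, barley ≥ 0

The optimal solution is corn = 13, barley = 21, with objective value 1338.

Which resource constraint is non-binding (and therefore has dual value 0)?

water

labor: 123/123 (binding)
water: 89/113 (slack 24)
seed budget: 141/141 (binding)
By complementary slackness, a constraint with positive slack has shadow price 0 → water.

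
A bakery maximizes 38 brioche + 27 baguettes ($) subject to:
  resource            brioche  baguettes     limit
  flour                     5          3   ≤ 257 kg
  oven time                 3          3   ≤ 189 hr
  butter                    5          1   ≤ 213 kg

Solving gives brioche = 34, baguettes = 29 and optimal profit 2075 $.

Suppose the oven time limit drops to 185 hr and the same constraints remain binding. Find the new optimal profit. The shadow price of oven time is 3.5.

2061

Δb = -4, so new z* = 2075 + (3.5)·(-4) = 2075 − 14 = 2061.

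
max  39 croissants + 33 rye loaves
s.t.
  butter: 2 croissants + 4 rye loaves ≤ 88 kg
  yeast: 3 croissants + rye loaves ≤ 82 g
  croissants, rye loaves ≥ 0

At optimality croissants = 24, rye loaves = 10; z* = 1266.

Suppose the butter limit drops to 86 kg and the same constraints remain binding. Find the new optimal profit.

At the optimum: butter uses 88 of 88 (binding); yeast uses 82 of 82 (binding).
From A_Bᵀ y = c: 2·y_butter + 3·y_yeast = 39; 4·y_butter + 1·y_yeast = 33.
→ y_butter = 6 and y_yeast = 9.
Δz = y_butter·Δb = 6 × (-2) = -12, so new z* = 1266 − 12 = 1254.

1254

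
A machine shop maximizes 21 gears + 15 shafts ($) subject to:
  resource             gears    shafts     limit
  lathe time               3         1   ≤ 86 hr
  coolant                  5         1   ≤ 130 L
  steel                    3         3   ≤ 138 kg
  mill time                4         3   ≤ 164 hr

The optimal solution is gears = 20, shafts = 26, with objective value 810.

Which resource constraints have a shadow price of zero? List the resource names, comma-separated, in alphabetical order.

coolant, mill time

lathe time: 86/86 (binding)
coolant: 126/130 (slack 4)
steel: 138/138 (binding)
mill time: 158/164 (slack 6)
By complementary slackness, a constraint with positive slack has shadow price 0 → coolant, mill time.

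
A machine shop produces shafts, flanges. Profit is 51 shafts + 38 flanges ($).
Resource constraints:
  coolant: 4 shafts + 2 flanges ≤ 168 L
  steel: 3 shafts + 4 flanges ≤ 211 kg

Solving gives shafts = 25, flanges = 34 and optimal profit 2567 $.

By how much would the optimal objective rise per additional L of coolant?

9

Check each constraint at x*: coolant 168/168 (tight); steel 211/211 (tight).
The binding rows give the dual system: 4·y_coolant + 3·y_steel = 51 and 2·y_coolant + 4·y_steel = 38.
→ y_coolant = 9 and y_steel = 5.
Shadow price of coolant = 9.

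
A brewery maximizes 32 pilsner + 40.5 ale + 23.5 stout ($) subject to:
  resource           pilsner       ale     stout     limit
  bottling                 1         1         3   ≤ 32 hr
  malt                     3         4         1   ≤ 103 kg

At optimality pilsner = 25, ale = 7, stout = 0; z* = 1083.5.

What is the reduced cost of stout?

-4.5

At the optimum: bottling uses 32 of 32 (binding); malt uses 103 of 103 (binding).
The binding rows give the dual system: 1·y_bottling + 3·y_malt = 32 and 1·y_bottling + 4·y_malt = 40.5.
This yields shadow prices y_bottling = 6.5, y_malt = 8.5.
Reduced cost of stout: c₃ − yᵀa₃ = 23.5 − (6.5·3 + 8.5·1) = 23.5 − 28 = -4.5.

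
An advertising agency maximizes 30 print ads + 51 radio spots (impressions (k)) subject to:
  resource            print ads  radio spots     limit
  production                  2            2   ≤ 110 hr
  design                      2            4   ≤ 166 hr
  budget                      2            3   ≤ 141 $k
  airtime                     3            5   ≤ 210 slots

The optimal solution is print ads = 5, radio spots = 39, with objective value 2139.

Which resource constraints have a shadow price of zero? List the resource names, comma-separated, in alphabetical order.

production: 88/110 (slack 22)
design: 166/166 (binding)
budget: 127/141 (slack 14)
airtime: 210/210 (binding)
By complementary slackness, a constraint with positive slack has shadow price 0 → budget, production.

budget, production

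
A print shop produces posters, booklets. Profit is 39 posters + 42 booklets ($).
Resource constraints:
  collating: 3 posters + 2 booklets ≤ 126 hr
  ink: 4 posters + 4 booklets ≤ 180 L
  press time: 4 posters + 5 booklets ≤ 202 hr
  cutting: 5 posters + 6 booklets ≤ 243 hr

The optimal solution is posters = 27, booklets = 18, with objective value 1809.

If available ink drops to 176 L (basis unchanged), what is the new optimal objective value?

1785

Check each constraint at x*: collating 117/126 (slack 9); ink 180/180 (tight); press time 198/202 (slack 4); cutting 243/243 (tight).
By complementary slackness, y = 0 for the non-binding constraints.
The binding rows give the dual system: 4·y_ink + 5·y_cutting = 39 and 4·y_ink + 6·y_cutting = 42.
This yields shadow prices y_ink = 6, y_cutting = 3.
Δz = y_ink·Δb = 6 × (-4) = -24, so new z* = 1809 − 24 = 1785.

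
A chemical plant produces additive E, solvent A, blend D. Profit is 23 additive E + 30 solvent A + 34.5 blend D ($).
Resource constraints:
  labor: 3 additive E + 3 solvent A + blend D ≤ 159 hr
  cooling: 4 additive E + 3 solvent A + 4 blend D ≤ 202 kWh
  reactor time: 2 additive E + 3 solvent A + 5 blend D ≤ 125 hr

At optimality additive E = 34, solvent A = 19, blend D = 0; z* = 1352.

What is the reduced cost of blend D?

-3.5

At the optimum: labor uses 159 of 159 (binding); cooling uses 193 of 202 (slack = 9); reactor time uses 125 of 125 (binding).
Since cooling is not tight, its dual is 0.
The binding rows give the dual system: 3·y_labor + 2·y_reactor time = 23 and 3·y_labor + 3·y_reactor time = 30.
This yields shadow prices y_labor = 3, y_reactor time = 7.
Reduced cost of blend D: c₃ − yᵀa₃ = 34.5 − (3·1 + 7·5) = 34.5 − 38 = -3.5.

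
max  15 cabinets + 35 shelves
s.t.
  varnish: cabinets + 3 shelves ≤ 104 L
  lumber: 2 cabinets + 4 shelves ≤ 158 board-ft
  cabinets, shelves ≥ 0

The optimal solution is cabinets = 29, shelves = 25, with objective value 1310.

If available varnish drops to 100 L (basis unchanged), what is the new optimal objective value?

1290

At the optimum: varnish uses 104 of 104 (binding); lumber uses 158 of 158 (binding).
Dual feasibility on the basic columns requires 1·y_varnish + 2·y_lumber = 15, 3·y_varnish + 4·y_lumber = 35.
This yields shadow prices y_varnish = 5, y_lumber = 5.
Δz = y_varnish·Δb = 5 × (-4) = -20, so new z* = 1310 − 20 = 1290.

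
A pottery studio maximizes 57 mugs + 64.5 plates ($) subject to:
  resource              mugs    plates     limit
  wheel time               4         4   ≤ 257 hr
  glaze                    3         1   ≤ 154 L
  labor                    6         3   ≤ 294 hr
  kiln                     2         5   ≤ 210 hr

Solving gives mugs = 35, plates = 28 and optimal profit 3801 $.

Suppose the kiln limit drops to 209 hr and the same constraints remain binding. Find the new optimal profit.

3792

Check each constraint at x*: wheel time 252/257 (slack 5); glaze 133/154 (slack 21); labor 294/294 (tight); kiln 210/210 (tight).
Slack constraints have shadow price 0 (complementary slackness).
From A_Bᵀ y = c: 6·y_labor + 2·y_kiln = 57; 3·y_labor + 5·y_kiln = 64.5.
Solving: y_labor = 6.5, y_kiln = 9.
Δz = y_kiln·Δb = 9 × (-1) = -9, so new z* = 3801 − 9 = 3792.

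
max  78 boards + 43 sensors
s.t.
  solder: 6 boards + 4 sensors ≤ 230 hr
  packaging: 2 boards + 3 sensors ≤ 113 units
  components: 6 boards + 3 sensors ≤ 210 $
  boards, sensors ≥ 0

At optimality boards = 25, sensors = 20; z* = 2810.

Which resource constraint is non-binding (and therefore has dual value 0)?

packaging

solder: 230/230 (binding)
packaging: 110/113 (slack 3)
components: 210/210 (binding)
By complementary slackness, a constraint with positive slack has shadow price 0 → packaging.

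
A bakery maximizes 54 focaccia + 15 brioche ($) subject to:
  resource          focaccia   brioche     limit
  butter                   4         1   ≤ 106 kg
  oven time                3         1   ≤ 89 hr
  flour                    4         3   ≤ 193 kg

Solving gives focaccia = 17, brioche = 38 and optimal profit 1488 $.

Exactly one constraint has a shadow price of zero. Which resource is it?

flour

butter: 106/106 (binding)
oven time: 89/89 (binding)
flour: 182/193 (slack 11)
By complementary slackness, a constraint with positive slack has shadow price 0 → flour.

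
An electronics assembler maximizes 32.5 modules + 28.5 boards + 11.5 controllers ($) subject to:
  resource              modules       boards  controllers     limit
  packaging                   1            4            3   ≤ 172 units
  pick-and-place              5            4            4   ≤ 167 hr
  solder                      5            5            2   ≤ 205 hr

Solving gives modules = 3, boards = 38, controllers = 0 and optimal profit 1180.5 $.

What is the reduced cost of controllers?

At the optimum: packaging uses 155 of 172 (slack = 17); pick-and-place uses 167 of 167 (binding); solder uses 205 of 205 (binding).
By complementary slackness, y = 0 for the non-binding constraint.
From A_Bᵀ y = c: 5·y_pick-and-place + 5·y_solder = 32.5; 4·y_pick-and-place + 5·y_solder = 28.5.
→ y_pick-and-place = 4 and y_solder = 2.5.
Reduced cost of controllers: c₃ − yᵀa₃ = 11.5 − (4·4 + 2.5·2) = 11.5 − 21 = -9.5.

-9.5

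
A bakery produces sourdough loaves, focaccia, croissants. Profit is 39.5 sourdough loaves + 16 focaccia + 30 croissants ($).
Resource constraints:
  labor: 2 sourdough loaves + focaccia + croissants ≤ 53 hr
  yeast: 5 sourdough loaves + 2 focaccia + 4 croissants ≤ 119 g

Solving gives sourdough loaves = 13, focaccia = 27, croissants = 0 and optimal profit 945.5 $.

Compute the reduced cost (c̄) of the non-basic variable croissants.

-1

At the optimum: labor uses 53 of 53 (binding); yeast uses 119 of 119 (binding).
The binding rows give the dual system: 2·y_labor + 5·y_yeast = 39.5 and 1·y_labor + 2·y_yeast = 16.
Solving: y_labor = 1, y_yeast = 7.5.
Reduced cost of croissants: c₃ − yᵀa₃ = 30 − (1·1 + 7.5·4) = 30 − 31 = -1.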